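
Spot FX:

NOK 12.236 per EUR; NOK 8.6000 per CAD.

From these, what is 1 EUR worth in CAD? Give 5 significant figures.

1 EUR × 12.236 = 12.236 NOK
12.236 NOK ÷ 8.6000 = 1.42279 CAD

EUR/CAD = 1.4228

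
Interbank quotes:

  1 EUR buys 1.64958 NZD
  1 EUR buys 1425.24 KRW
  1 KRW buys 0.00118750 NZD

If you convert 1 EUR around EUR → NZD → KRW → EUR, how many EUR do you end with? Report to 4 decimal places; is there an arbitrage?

0.9747 (arbitrage exists)

Around EUR → NZD → KRW → EUR: 1 × 1.64958 ÷ 0.00118750 ÷ 1425.24 = 0.974657
Product < 1; profitable direction is EUR → KRW → NZD → EUR.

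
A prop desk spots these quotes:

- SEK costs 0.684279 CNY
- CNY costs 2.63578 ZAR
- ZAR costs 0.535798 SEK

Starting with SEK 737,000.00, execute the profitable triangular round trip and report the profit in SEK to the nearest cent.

Profitable loop is SEK → ZAR → CNY → SEK:
SEK 737,000.00 ÷ 0.535798 = ZAR 1,375,518.39
ZAR 1,375,518.39 ÷ 2.63578 = CNY 521,863.88
CNY 521,863.88 ÷ 0.684279 = SEK 762,647.81
Profit = SEK 762,647.81 − SEK 737,000.00

Profit: SEK 25,647.81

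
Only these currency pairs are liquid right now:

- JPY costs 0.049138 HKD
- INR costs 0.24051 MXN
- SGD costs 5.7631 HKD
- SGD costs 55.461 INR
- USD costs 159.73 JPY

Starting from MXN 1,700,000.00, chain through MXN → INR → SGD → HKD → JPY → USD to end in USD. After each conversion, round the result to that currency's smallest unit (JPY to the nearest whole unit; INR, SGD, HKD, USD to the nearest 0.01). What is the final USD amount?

MXN 1,700,000.00 ÷ 0.24051 = INR 7,068,313.17
INR 7,068,313.17 ÷ 55.461 = SGD 127,446.55
SGD 127,446.55 × 5.7631 = HKD 734,487.21
HKD 734,487.21 ÷ 0.049138 = JPY 14,947,438
JPY 14,947,438 ÷ 159.73 = USD 93,579.40

USD 93,579.40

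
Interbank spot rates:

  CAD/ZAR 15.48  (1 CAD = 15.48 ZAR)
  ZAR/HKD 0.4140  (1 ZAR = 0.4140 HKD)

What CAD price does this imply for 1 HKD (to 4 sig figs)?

HKD/CAD = 0.1560

1 HKD ÷ 0.4140 = 2.41546 ZAR
2.41546 ZAR ÷ 15.48 = 0.156037 CAD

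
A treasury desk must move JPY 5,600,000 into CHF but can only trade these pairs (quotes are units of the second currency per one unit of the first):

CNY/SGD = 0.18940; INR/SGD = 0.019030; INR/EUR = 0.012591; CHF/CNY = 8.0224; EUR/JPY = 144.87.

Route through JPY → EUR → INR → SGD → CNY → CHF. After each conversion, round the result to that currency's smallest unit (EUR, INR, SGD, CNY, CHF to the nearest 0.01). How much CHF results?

JPY 5,600,000 ÷ 144.87 = EUR 38,655.35
EUR 38,655.35 ÷ 0.012591 = INR 3,070,077.83
INR 3,070,077.83 × 0.019030 = SGD 58,423.58
SGD 58,423.58 ÷ 0.18940 = CNY 308,466.63
CNY 308,466.63 ÷ 8.0224 = CHF 38,450.67

CHF 38,450.67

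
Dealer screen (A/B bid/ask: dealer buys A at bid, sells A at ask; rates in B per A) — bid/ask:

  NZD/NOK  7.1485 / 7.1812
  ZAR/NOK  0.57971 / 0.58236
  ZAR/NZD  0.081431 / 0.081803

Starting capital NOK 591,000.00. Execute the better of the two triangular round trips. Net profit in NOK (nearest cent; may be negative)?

Best loop NOK → ZAR → NZD → NOK:
NOK 591,000.00 ÷ 0.58236 (buy ZAR at ask) = ZAR 1,014,836.18
ZAR 1,014,836.18 × 0.081431 (sell ZAR at bid) = NZD 82,639.13
NZD 82,639.13 × 7.1485 (sell NZD at bid) = NOK 590,745.79

Net result: NOK -254.21 (no profitable arbitrage after spreads)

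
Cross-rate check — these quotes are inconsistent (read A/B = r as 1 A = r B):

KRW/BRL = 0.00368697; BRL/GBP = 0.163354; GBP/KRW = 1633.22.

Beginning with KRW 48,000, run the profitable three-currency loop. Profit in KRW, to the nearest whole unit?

Profitable loop is KRW → GBP → BRL → KRW:
KRW 48,000 ÷ 1633.22 = GBP 29.39
GBP 29.39 ÷ 0.163354 = BRL 179.91
BRL 179.91 ÷ 0.00368697 = KRW 48,797
Profit = KRW 48,797 − KRW 48,000

Profit: KRW 797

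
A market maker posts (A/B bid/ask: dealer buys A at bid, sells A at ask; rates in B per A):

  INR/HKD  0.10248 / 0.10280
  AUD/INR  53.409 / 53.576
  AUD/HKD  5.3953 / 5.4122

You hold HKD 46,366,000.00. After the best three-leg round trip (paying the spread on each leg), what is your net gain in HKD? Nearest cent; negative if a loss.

Best loop HKD → AUD → INR → HKD:
HKD 46,366,000.00 ÷ 5.4122 (buy AUD at ask) = AUD 8,566,941.35
AUD 8,566,941.35 × 53.409 (sell AUD at bid) = INR 457,551,770.81
INR 457,551,770.81 × 0.10248 (sell INR at bid) = HKD 46,889,905.47

Net profit: HKD 523,905.47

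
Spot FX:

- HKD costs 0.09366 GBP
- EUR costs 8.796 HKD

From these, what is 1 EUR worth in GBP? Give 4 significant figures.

1 EUR × 8.796 = 8.796 HKD
8.796 HKD × 0.09366 = 0.823833 GBP

EUR/GBP = 0.8238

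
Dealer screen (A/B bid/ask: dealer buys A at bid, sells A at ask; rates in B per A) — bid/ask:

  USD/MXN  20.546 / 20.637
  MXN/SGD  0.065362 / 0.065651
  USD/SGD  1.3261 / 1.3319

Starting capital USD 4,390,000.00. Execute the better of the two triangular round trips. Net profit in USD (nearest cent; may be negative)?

Best loop USD → MXN → SGD → USD:
USD 4,390,000.00 × 20.546 (sell USD at bid) = MXN 90,196,940.00
MXN 90,196,940.00 × 0.065362 (sell MXN at bid) = SGD 5,895,452.39
SGD 5,895,452.39 ÷ 1.3319 (buy USD at ask) = USD 4,426,347.62

Net profit: USD 36,347.62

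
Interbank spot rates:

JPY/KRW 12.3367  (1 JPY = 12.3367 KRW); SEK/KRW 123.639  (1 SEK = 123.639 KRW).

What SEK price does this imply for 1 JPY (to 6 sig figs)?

JPY/SEK = 0.0997800

1 JPY × 12.3367 = 12.3367 KRW
12.3367 KRW ÷ 123.639 = 0.09978 SEK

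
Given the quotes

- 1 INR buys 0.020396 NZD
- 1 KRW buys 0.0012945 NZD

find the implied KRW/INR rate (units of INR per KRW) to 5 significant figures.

1 KRW × 0.0012945 = 0.0012945 NZD
0.0012945 NZD ÷ 0.020396 = 0.0634683 INR

KRW/INR = 0.063468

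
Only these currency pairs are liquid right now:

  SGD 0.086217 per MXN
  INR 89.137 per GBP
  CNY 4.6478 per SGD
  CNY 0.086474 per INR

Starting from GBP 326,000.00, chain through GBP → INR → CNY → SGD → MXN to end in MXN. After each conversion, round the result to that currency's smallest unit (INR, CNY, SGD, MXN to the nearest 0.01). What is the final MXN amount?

GBP 326,000.00 × 89.137 = INR 29,058,662.00
INR 29,058,662.00 × 0.086474 = CNY 2,512,818.74
CNY 2,512,818.74 ÷ 4.6478 = SGD 540,646.92
SGD 540,646.92 ÷ 0.086217 = MXN 6,270,769.34

MXN 6,270,769.34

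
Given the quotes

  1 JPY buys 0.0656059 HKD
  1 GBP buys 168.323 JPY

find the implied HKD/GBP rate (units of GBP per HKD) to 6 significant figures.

1 HKD ÷ 0.0656059 = 15.2425 JPY
15.2425 JPY ÷ 168.323 = 0.0905553 GBP

HKD/GBP = 0.0905553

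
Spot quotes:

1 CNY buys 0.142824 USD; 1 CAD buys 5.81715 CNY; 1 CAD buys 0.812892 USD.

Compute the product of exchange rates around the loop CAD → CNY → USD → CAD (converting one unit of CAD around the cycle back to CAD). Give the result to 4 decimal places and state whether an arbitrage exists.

Around CAD → CNY → USD → CAD: 1 × 5.81715 × 0.142824 ÷ 0.812892 = 1.022065
Product > 1; profitable direction is CAD → CNY → USD → CAD.

1.0221 (arbitrage exists)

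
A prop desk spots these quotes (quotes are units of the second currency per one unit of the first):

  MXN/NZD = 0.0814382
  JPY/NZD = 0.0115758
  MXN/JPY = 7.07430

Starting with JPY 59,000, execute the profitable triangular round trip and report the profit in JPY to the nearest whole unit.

Profitable loop is JPY → NZD → MXN → JPY:
JPY 59,000 × 0.0115758 = NZD 682.97
NZD 682.97 ÷ 0.0814382 = MXN 8,386.39
MXN 8,386.39 × 7.07430 = JPY 59,328
Profit = JPY 59,328 − JPY 59,000

Profit: JPY 328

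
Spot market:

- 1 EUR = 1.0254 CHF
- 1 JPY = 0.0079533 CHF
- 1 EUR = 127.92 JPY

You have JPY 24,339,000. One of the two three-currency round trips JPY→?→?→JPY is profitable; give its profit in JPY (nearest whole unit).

Profit: JPY 191,716

Profitable loop is JPY → EUR → CHF → JPY:
JPY 24,339,000 ÷ 127.92 = EUR 190,267.35
EUR 190,267.35 × 1.0254 = CHF 195,100.15
CHF 195,100.15 ÷ 0.0079533 = JPY 24,530,716
Profit = JPY 24,530,716 − JPY 24,339,000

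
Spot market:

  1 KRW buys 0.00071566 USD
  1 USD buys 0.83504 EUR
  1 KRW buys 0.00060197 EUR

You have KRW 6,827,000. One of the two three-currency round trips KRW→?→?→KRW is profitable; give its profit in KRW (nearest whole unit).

Profit: KRW 49,869

Profitable loop is KRW → EUR → USD → KRW:
KRW 6,827,000 × 0.00060197 = EUR 4,109.65
EUR 4,109.65 ÷ 0.83504 = USD 4,921.50
USD 4,921.50 ÷ 0.00071566 = KRW 6,876,869
Profit = KRW 6,876,869 − KRW 6,827,000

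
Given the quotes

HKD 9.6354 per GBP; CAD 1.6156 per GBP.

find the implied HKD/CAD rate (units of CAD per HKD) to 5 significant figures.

1 HKD ÷ 9.6354 = 0.103784 GBP
0.103784 GBP × 1.6156 = 0.167673 CAD

HKD/CAD = 0.16767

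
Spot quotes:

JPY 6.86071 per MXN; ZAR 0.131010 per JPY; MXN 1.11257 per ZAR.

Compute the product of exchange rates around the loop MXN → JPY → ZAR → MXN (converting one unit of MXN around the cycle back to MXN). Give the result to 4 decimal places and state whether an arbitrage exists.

1.0000 (no arbitrage)

Around MXN → JPY → ZAR → MXN: 1 × 6.86071 × 0.131010 × 1.11257 = 1.000002
Product ≈ 1 (deviation 0.000%, within rounding noise).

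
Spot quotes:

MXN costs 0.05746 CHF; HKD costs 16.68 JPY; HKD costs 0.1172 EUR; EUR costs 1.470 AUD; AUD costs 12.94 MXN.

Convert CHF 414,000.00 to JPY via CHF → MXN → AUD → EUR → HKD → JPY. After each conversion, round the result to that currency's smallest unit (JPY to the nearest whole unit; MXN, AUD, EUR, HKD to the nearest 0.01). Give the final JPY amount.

CHF 414,000.00 ÷ 0.05746 = MXN 7,205,012.18
MXN 7,205,012.18 ÷ 12.94 = AUD 556,801.56
AUD 556,801.56 ÷ 1.470 = EUR 378,776.57
EUR 378,776.57 ÷ 0.1172 = HKD 3,231,882.00
HKD 3,231,882.00 × 16.68 = JPY 53,907,792

JPY 53,907,792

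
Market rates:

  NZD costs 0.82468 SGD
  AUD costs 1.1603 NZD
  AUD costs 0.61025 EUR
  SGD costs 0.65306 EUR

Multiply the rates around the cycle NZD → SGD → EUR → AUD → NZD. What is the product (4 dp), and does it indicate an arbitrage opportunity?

1.0240 (arbitrage exists)

Around NZD → SGD → EUR → AUD → NZD: 1 × 0.82468 × 0.65306 ÷ 0.61025 × 1.1603 = 1.024003
Product > 1; profitable direction is NZD → SGD → EUR → AUD → NZD.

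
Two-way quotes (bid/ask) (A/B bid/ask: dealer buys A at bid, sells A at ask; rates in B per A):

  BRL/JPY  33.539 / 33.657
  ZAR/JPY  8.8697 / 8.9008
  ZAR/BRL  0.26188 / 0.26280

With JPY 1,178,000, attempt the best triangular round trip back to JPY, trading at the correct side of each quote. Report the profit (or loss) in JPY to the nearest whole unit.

Net profit: JPY 3,282

Best loop JPY → BRL → ZAR → JPY:
JPY 1,178,000 ÷ 33.657 (buy BRL at ask) = BRL 35,000.15
BRL 35,000.15 ÷ 0.26280 (buy ZAR at ask) = ZAR 133,181.69
ZAR 133,181.69 × 8.8697 (sell ZAR at bid) = JPY 1,181,282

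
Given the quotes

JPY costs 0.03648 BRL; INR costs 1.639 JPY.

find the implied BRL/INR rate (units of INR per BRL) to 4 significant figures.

BRL/INR = 16.73

1 BRL ÷ 0.03648 = 27.4123 JPY
27.4123 JPY ÷ 1.639 = 16.725 INR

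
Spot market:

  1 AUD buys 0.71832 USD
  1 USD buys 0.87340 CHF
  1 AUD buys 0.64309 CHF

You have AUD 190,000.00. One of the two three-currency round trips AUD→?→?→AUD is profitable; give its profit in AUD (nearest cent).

Profit: AUD 4,757.51

Profitable loop is AUD → CHF → USD → AUD:
AUD 190,000.00 × 0.64309 = CHF 122,187.10
CHF 122,187.10 ÷ 0.87340 = USD 139,898.21
USD 139,898.21 ÷ 0.71832 = AUD 194,757.51
Profit = AUD 194,757.51 − AUD 190,000.00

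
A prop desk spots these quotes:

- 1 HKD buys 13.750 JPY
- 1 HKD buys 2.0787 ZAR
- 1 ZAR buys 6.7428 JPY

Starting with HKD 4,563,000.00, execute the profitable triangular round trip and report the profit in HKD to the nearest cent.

Profitable loop is HKD → ZAR → JPY → HKD:
HKD 4,563,000.00 × 2.0787 = ZAR 9,485,108.10
ZAR 9,485,108.10 × 6.7428 = JPY 63,956,187
JPY 63,956,187 ÷ 13.750 = HKD 4,651,359.05
Profit = HKD 4,651,359.05 − HKD 4,563,000.00

Profit: HKD 88,359.05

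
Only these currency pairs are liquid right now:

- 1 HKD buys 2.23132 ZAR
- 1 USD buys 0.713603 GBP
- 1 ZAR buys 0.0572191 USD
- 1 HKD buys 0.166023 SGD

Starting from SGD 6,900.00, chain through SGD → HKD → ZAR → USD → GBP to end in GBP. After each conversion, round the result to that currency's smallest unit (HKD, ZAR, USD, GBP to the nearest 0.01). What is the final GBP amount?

GBP 3,786.52

SGD 6,900.00 ÷ 0.166023 = HKD 41,560.51
HKD 41,560.51 × 2.23132 = ZAR 92,734.80
ZAR 92,734.80 × 0.0572191 = USD 5,306.20
USD 5,306.20 × 0.713603 = GBP 3,786.52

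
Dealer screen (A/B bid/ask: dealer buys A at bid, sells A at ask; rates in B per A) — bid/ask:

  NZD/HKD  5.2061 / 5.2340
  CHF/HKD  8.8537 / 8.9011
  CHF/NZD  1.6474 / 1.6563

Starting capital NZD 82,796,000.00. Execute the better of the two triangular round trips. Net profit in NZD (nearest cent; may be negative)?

Best loop NZD → CHF → HKD → NZD:
NZD 82,796,000.00 ÷ 1.6563 (buy CHF at ask) = CHF 49,988,528.65
CHF 49,988,528.65 × 8.8537 (sell CHF at bid) = HKD 442,583,436.09
HKD 442,583,436.09 ÷ 5.2340 (buy NZD at ask) = NZD 84,559,311.44

Net profit: NZD 1,763,311.44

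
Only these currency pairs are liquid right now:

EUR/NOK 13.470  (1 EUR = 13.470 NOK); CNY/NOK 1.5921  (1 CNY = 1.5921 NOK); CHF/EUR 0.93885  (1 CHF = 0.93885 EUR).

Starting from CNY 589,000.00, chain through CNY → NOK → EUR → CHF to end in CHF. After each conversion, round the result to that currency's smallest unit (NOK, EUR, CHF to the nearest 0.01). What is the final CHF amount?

CNY 589,000.00 × 1.5921 = NOK 937,746.90
NOK 937,746.90 ÷ 13.470 = EUR 69,617.44
EUR 69,617.44 ÷ 0.93885 = CHF 74,151.82

CHF 74,151.82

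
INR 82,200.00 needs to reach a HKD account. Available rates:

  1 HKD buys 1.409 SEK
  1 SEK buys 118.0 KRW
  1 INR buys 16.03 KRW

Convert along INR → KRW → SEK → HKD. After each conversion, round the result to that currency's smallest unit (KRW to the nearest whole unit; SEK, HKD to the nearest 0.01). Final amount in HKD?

HKD 7,925.24

INR 82,200.00 × 16.03 = KRW 1,317,666
KRW 1,317,666 ÷ 118.0 = SEK 11,166.66
SEK 11,166.66 ÷ 1.409 = HKD 7,925.24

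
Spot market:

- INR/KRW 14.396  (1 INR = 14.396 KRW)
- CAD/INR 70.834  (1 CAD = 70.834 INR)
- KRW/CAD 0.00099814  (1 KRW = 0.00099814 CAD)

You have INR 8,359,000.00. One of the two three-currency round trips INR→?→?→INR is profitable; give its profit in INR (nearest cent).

Profit: INR 149,037.40

Profitable loop is INR → KRW → CAD → INR:
INR 8,359,000.00 × 14.396 = KRW 120,336,164
KRW 120,336,164 × 0.00099814 = CAD 120,112.34
CAD 120,112.34 × 70.834 = INR 8,508,037.40
Profit = INR 8,508,037.40 − INR 8,359,000.00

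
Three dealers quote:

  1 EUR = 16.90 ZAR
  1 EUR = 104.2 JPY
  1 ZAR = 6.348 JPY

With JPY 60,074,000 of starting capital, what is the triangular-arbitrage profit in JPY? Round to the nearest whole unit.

Profit: JPY 1,776,392

Profitable loop is JPY → EUR → ZAR → JPY:
JPY 60,074,000 ÷ 104.2 = EUR 576,525.91
EUR 576,525.91 × 16.90 = ZAR 9,743,287.91
ZAR 9,743,287.91 × 6.348 = JPY 61,850,392
Profit = JPY 61,850,392 − JPY 60,074,000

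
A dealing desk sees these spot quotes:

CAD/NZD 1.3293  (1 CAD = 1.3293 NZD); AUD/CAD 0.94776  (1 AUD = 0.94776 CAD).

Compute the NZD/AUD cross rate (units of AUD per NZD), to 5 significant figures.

NZD/AUD = 0.79374

1 NZD ÷ 1.3293 = 0.752276 CAD
0.752276 CAD ÷ 0.94776 = 0.793741 AUD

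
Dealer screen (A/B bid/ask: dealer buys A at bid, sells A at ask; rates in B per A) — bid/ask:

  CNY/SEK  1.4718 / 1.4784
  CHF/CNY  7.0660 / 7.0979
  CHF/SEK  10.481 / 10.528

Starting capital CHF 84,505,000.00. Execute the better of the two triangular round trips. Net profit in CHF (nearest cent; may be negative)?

Best loop CHF → SEK → CNY → CHF:
CHF 84,505,000.00 × 10.481 (sell CHF at bid) = SEK 885,696,905.00
SEK 885,696,905.00 ÷ 1.4784 (buy CNY at ask) = CNY 599,091,521.24
CNY 599,091,521.24 ÷ 7.0979 (buy CHF at ask) = CHF 84,404,052.08

Net result: CHF -100,947.92 (no profitable arbitrage after spreads)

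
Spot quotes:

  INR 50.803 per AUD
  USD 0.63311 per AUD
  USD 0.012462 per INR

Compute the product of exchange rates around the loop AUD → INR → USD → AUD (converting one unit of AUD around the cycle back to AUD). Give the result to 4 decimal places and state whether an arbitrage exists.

Around AUD → INR → USD → AUD: 1 × 50.803 × 0.012462 ÷ 0.63311 = 0.999995
Product ≈ 1 (deviation 0.000%, within rounding noise).

1.0000 (no arbitrage)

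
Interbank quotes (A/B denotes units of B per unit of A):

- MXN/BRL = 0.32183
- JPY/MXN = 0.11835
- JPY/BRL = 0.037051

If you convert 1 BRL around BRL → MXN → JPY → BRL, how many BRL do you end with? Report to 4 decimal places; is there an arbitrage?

0.9728 (arbitrage exists)

Around BRL → MXN → JPY → BRL: 1 ÷ 0.32183 ÷ 0.11835 × 0.037051 = 0.972759
Product < 1; profitable direction is BRL → JPY → MXN → BRL.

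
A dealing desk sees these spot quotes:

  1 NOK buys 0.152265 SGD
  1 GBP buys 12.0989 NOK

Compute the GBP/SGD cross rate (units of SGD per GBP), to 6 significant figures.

GBP/SGD = 1.84224

1 GBP × 12.0989 = 12.0989 NOK
12.0989 NOK × 0.152265 = 1.84224 SGD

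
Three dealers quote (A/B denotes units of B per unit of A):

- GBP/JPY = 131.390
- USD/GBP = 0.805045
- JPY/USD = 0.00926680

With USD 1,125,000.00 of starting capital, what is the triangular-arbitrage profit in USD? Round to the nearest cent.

Profitable loop is USD → JPY → GBP → USD:
USD 1,125,000.00 ÷ 0.00926680 = JPY 121,401,131
JPY 121,401,131 ÷ 131.390 = GBP 923,975.42
GBP 923,975.42 ÷ 0.805045 = USD 1,147,731.40
Profit = USD 1,147,731.40 − USD 1,125,000.00

Profit: USD 22,731.40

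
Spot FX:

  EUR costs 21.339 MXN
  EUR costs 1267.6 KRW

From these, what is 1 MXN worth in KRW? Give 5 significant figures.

1 MXN ÷ 21.339 = 0.0468626 EUR
0.0468626 EUR × 1267.6 = 59.403 KRW

MXN/KRW = 59.403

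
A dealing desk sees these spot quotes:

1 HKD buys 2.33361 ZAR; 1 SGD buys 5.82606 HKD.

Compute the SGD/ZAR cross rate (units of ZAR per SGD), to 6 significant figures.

SGD/ZAR = 13.5958

1 SGD × 5.82606 = 5.82606 HKD
5.82606 HKD × 2.33361 = 13.5958 ZAR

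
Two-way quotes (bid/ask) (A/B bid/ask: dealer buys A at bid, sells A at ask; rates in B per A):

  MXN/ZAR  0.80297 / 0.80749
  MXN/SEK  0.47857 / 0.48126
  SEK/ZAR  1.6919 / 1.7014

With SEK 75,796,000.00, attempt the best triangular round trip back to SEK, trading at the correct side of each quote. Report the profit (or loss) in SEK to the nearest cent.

Best loop SEK → ZAR → MXN → SEK:
SEK 75,796,000.00 × 1.6919 (sell SEK at bid) = ZAR 128,239,252.40
ZAR 128,239,252.40 ÷ 0.80749 (buy MXN at ask) = MXN 158,812,186.40
MXN 158,812,186.40 × 0.47857 (sell MXN at bid) = SEK 76,002,748.05

Net profit: SEK 206,748.05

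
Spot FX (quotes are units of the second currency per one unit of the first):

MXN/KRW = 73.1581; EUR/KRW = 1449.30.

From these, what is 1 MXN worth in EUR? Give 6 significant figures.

MXN/EUR = 0.0504782

1 MXN × 73.1581 = 73.1581 KRW
73.1581 KRW ÷ 1449.30 = 0.0504782 EUR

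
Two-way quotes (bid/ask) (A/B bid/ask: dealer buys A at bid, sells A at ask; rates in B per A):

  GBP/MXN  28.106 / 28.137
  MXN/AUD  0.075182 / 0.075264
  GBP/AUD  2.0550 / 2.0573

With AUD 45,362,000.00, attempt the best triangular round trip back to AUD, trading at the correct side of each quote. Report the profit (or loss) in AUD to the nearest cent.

Net profit: AUD 1,229,584.98

Best loop AUD → GBP → MXN → AUD:
AUD 45,362,000.00 ÷ 2.0573 (buy GBP at ask) = GBP 22,049,287.90
GBP 22,049,287.90 × 28.106 (sell GBP at bid) = MXN 619,717,285.76
MXN 619,717,285.76 × 0.075182 (sell MXN at bid) = AUD 46,591,584.98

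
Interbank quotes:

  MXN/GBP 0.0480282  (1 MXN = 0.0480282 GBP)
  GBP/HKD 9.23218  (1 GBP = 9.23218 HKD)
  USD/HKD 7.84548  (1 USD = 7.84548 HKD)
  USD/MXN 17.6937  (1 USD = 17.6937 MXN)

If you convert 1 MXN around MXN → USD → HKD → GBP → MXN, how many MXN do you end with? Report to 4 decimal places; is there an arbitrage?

Around MXN → USD → HKD → GBP → MXN: 1 ÷ 17.6937 × 7.84548 ÷ 9.23218 ÷ 0.0480282 = 1.000001
Product ≈ 1 (deviation 0.000%, within rounding noise).

1.0000 (no arbitrage)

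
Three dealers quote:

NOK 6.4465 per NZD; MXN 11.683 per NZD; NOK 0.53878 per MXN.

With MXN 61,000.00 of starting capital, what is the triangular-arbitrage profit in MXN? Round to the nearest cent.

Profit: MXN 1,472.37

Profitable loop is MXN → NZD → NOK → MXN:
MXN 61,000.00 ÷ 11.683 = NZD 5,221.26
NZD 5,221.26 × 6.4465 = NOK 33,658.86
NOK 33,658.86 ÷ 0.53878 = MXN 62,472.37
Profit = MXN 62,472.37 − MXN 61,000.00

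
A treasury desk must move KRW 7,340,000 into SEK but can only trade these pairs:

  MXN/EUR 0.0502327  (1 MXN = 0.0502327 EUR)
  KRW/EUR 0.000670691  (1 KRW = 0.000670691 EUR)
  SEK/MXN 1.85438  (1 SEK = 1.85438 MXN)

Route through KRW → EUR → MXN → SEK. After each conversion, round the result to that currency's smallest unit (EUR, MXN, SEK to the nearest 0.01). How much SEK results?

KRW 7,340,000 × 0.000670691 = EUR 4,922.87
EUR 4,922.87 ÷ 0.0502327 = MXN 98,001.30
MXN 98,001.30 ÷ 1.85438 = SEK 52,848.55

SEK 52,848.55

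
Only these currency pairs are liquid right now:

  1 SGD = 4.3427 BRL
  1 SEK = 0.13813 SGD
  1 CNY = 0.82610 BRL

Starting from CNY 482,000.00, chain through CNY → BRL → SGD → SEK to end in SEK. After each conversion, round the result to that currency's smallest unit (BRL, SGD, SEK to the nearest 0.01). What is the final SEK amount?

CNY 482,000.00 × 0.82610 = BRL 398,180.20
BRL 398,180.20 ÷ 4.3427 = SGD 91,689.55
SGD 91,689.55 ÷ 0.13813 = SEK 663,791.72

SEK 663,791.72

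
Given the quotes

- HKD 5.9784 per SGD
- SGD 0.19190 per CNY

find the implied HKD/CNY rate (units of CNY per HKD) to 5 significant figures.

HKD/CNY = 0.87165

1 HKD ÷ 5.9784 = 0.167269 SGD
0.167269 SGD ÷ 0.19190 = 0.871646 CNY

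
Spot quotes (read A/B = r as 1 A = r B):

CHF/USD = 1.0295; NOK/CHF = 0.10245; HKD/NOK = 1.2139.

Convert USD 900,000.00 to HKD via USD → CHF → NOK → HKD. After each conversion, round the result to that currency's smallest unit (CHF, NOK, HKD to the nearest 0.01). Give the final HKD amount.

HKD 7,029,448.98

USD 900,000.00 ÷ 1.0295 = CHF 874,210.78
CHF 874,210.78 ÷ 0.10245 = NOK 8,533,048.12
NOK 8,533,048.12 ÷ 1.2139 = HKD 7,029,448.98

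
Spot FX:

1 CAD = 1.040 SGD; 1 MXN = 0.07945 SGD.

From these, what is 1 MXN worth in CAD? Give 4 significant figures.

1 MXN × 0.07945 = 0.07945 SGD
0.07945 SGD ÷ 1.040 = 0.0763942 CAD

MXN/CAD = 0.07639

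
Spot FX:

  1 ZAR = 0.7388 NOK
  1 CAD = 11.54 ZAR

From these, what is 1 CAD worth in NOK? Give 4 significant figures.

1 CAD × 11.54 = 11.54 ZAR
11.54 ZAR × 0.7388 = 8.52575 NOK

CAD/NOK = 8.526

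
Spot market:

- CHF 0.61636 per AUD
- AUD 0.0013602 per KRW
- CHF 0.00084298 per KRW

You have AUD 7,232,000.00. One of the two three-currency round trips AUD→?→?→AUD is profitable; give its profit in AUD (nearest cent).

Profit: AUD 39,742.16

Profitable loop is AUD → KRW → CHF → AUD:
AUD 7,232,000.00 ÷ 0.0013602 = KRW 5,316,865,167
KRW 5,316,865,167 × 0.00084298 = CHF 4,482,011.00
CHF 4,482,011.00 ÷ 0.61636 = AUD 7,271,742.16
Profit = AUD 7,271,742.16 − AUD 7,232,000.00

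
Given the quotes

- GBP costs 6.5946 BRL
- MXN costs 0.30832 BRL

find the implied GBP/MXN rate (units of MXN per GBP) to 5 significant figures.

1 GBP × 6.5946 = 6.5946 BRL
6.5946 BRL ÷ 0.30832 = 21.3888 MXN

GBP/MXN = 21.389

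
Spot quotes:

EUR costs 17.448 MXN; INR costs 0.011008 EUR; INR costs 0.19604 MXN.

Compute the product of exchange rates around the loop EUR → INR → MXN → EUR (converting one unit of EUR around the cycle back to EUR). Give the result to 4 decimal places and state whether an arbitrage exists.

1.0207 (arbitrage exists)

Around EUR → INR → MXN → EUR: 1 ÷ 0.011008 × 0.19604 ÷ 17.448 = 1.020682
Product > 1; profitable direction is EUR → INR → MXN → EUR.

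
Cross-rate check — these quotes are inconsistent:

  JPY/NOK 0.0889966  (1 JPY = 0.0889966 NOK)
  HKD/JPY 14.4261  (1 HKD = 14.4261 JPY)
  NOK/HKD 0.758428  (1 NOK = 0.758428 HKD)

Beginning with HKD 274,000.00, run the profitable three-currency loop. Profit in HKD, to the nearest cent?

Profit: HKD 7,393.36

Profitable loop is HKD → NOK → JPY → HKD:
HKD 274,000.00 ÷ 0.758428 = NOK 361,273.58
NOK 361,273.58 ÷ 0.0889966 = JPY 4,059,409
JPY 4,059,409 ÷ 14.4261 = HKD 281,393.36
Profit = HKD 281,393.36 − HKD 274,000.00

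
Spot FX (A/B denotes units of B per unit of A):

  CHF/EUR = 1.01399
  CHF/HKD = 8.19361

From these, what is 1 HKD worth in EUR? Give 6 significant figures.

HKD/EUR = 0.123754

1 HKD ÷ 8.19361 = 0.122046 CHF
0.122046 CHF × 1.01399 = 0.123754 EUR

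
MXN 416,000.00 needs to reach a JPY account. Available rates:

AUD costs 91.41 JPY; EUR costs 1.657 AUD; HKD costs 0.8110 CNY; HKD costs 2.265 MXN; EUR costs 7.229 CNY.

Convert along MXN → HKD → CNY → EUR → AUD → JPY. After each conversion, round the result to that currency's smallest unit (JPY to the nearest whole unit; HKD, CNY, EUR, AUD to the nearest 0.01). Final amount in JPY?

MXN 416,000.00 ÷ 2.265 = HKD 183,664.46
HKD 183,664.46 × 0.8110 = CNY 148,951.88
CNY 148,951.88 ÷ 7.229 = EUR 20,604.77
EUR 20,604.77 × 1.657 = AUD 34,142.10
AUD 34,142.10 × 91.41 = JPY 3,120,929

JPY 3,120,929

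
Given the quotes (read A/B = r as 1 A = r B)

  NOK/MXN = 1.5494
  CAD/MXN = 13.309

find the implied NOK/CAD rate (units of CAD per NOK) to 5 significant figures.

NOK/CAD = 0.11642

1 NOK × 1.5494 = 1.5494 MXN
1.5494 MXN ÷ 13.309 = 0.116417 CAD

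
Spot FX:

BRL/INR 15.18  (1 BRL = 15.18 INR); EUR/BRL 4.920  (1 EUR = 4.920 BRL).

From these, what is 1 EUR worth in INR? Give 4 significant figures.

EUR/INR = 74.69

1 EUR × 4.920 = 4.92 BRL
4.92 BRL × 15.18 = 74.6856 INR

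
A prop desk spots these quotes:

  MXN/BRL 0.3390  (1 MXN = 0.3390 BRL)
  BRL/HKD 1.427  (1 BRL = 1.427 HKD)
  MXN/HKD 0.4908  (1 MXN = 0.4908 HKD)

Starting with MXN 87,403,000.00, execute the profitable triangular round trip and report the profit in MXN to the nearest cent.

Profit: MXN 1,273,230.22

Profitable loop is MXN → HKD → BRL → MXN:
MXN 87,403,000.00 × 0.4908 = HKD 42,897,392.40
HKD 42,897,392.40 ÷ 1.427 = BRL 30,061,242.05
BRL 30,061,242.05 ÷ 0.3390 = MXN 88,676,230.22
Profit = MXN 88,676,230.22 − MXN 87,403,000.00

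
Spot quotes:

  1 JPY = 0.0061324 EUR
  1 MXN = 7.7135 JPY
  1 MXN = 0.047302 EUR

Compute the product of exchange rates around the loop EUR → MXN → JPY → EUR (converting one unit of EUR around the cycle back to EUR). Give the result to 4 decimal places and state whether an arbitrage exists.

Around EUR → MXN → JPY → EUR: 1 ÷ 0.047302 × 7.7135 × 0.0061324 = 1.000006
Product ≈ 1 (deviation 0.001%, within rounding noise).

1.0000 (no arbitrage)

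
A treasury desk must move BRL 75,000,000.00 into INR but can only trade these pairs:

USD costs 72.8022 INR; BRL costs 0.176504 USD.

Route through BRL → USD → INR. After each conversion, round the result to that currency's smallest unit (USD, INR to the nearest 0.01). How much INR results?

INR 963,740,963.16

BRL 75,000,000.00 × 0.176504 = USD 13,237,800.00
USD 13,237,800.00 × 72.8022 = INR 963,740,963.16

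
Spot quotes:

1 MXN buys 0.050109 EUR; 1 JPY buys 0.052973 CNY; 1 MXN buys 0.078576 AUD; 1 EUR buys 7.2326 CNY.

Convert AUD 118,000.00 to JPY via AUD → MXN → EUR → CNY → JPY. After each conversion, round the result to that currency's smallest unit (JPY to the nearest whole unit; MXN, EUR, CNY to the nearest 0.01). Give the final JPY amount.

AUD 118,000.00 ÷ 0.078576 = MXN 1,501,730.81
MXN 1,501,730.81 × 0.050109 = EUR 75,250.23
EUR 75,250.23 × 7.2326 = CNY 544,254.81
CNY 544,254.81 ÷ 0.052973 = JPY 10,274,193

JPY 10,274,193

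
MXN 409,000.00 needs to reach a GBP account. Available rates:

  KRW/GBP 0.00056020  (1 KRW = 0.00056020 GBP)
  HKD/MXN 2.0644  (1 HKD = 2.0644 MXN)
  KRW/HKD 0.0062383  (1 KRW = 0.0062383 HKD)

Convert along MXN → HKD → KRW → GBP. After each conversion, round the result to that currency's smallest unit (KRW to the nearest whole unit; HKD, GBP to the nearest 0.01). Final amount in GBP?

GBP 17,791.24

MXN 409,000.00 ÷ 2.0644 = HKD 198,120.52
HKD 198,120.52 ÷ 0.0062383 = KRW 31,758,736
KRW 31,758,736 × 0.00056020 = GBP 17,791.24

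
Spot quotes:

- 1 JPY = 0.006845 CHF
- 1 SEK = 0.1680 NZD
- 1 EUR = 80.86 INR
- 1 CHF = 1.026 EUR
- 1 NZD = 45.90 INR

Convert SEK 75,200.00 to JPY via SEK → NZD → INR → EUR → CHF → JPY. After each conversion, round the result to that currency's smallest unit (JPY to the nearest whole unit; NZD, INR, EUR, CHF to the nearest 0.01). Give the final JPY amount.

JPY 1,021,141

SEK 75,200.00 × 0.1680 = NZD 12,633.60
NZD 12,633.60 × 45.90 = INR 579,882.24
INR 579,882.24 ÷ 80.86 = EUR 7,171.44
EUR 7,171.44 ÷ 1.026 = CHF 6,989.71
CHF 6,989.71 ÷ 0.006845 = JPY 1,021,141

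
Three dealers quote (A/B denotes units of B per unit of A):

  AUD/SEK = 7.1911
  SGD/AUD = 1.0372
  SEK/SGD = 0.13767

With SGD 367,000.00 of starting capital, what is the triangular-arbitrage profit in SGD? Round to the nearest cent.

Profitable loop is SGD → AUD → SEK → SGD:
SGD 367,000.00 × 1.0372 = AUD 380,652.40
AUD 380,652.40 × 7.1911 = SEK 2,737,309.47
SEK 2,737,309.47 × 0.13767 = SGD 376,845.40
Profit = SGD 376,845.40 − SGD 367,000.00

Profit: SGD 9,845.40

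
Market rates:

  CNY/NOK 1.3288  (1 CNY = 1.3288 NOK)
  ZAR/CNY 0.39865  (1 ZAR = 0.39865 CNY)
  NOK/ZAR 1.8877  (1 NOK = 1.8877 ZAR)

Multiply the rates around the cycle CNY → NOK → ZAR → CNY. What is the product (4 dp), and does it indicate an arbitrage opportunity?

1.0000 (no arbitrage)

Around CNY → NOK → ZAR → CNY: 1 × 1.3288 × 1.8877 × 0.39865 = 0.999964
Product ≈ 1 (deviation 0.004%, within rounding noise).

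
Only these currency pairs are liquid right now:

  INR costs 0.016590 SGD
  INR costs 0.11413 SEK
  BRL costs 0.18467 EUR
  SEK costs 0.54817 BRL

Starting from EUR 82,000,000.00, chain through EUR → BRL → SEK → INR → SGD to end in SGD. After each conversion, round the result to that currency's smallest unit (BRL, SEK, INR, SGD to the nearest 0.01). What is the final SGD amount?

SGD 117,746,717.26

EUR 82,000,000.00 ÷ 0.18467 = BRL 444,035,306.22
BRL 444,035,306.22 ÷ 0.54817 = SEK 810,032,118.18
SEK 810,032,118.18 ÷ 0.11413 = INR 7,097,451,311.49
INR 7,097,451,311.49 × 0.016590 = SGD 117,746,717.26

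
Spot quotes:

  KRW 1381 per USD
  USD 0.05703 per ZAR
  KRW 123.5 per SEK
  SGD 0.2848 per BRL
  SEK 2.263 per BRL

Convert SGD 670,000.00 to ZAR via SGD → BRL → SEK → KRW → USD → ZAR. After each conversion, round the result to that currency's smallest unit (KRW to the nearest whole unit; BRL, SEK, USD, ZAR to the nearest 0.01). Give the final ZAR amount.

ZAR 8,348,131.51

SGD 670,000.00 ÷ 0.2848 = BRL 2,352,528.09
BRL 2,352,528.09 × 2.263 = SEK 5,323,771.07
SEK 5,323,771.07 × 123.5 = KRW 657,485,727
KRW 657,485,727 ÷ 1381 = USD 476,093.94
USD 476,093.94 ÷ 0.05703 = ZAR 8,348,131.51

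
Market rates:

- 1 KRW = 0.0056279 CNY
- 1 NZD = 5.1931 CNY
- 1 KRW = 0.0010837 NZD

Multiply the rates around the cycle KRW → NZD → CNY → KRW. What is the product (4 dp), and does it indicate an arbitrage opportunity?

Around KRW → NZD → CNY → KRW: 1 × 0.0010837 × 5.1931 ÷ 0.0056279 = 0.999976
Product ≈ 1 (deviation 0.002%, within rounding noise).

1.0000 (no arbitrage)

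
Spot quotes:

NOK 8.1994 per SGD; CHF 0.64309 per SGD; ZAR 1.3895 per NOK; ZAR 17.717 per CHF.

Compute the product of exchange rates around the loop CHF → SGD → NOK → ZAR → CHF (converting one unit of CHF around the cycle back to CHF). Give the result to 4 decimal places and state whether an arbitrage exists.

1.0000 (no arbitrage)

Around CHF → SGD → NOK → ZAR → CHF: 1 ÷ 0.64309 × 8.1994 × 1.3895 ÷ 17.717 = 0.999951
Product ≈ 1 (deviation 0.005%, within rounding noise).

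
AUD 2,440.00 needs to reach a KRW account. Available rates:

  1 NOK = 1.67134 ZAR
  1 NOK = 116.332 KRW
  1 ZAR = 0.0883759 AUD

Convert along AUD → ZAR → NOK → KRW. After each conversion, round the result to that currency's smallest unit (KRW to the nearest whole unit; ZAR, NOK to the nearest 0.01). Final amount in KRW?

KRW 1,921,721

AUD 2,440.00 ÷ 0.0883759 = ZAR 27,609.34
ZAR 27,609.34 ÷ 1.67134 = NOK 16,519.28
NOK 16,519.28 × 116.332 = KRW 1,921,721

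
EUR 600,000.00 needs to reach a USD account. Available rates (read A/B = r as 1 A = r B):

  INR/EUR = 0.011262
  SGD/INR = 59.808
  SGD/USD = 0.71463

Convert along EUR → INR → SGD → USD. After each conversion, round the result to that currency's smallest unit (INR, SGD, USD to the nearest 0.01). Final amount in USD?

USD 636,586.89

EUR 600,000.00 ÷ 0.011262 = INR 53,276,505.06
INR 53,276,505.06 ÷ 59.808 = SGD 890,792.29
SGD 890,792.29 × 0.71463 = USD 636,586.89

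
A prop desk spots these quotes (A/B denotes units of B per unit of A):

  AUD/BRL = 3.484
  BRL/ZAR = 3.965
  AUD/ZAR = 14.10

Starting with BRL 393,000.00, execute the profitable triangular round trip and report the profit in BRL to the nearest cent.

Profitable loop is BRL → AUD → ZAR → BRL:
BRL 393,000.00 ÷ 3.484 = AUD 112,801.38
AUD 112,801.38 × 14.10 = ZAR 1,590,499.43
ZAR 1,590,499.43 ÷ 3.965 = BRL 401,134.79
Profit = BRL 401,134.79 − BRL 393,000.00

Profit: BRL 8,134.79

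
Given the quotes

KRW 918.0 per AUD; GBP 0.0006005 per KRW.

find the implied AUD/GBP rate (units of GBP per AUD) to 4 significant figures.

AUD/GBP = 0.5513

1 AUD × 918.0 = 918 KRW
918 KRW × 0.0006005 = 0.551259 GBP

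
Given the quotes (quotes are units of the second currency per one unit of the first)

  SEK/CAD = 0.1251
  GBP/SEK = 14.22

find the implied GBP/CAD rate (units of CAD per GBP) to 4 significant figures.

1 GBP × 14.22 = 14.22 SEK
14.22 SEK × 0.1251 = 1.77892 CAD

GBP/CAD = 1.779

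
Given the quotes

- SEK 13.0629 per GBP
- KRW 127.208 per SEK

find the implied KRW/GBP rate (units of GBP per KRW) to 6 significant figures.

1 KRW ÷ 127.208 = 0.00786114 SEK
0.00786114 SEK ÷ 13.0629 = 0.000601791 GBP

KRW/GBP = 0.000601791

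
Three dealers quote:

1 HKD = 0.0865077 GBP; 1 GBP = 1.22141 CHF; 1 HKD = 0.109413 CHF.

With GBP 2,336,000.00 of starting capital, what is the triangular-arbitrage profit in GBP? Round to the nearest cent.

Profitable loop is GBP → HKD → CHF → GBP:
GBP 2,336,000.00 ÷ 0.0865077 = HKD 27,003,376.58
HKD 27,003,376.58 × 0.109413 = CHF 2,954,520.44
CHF 2,954,520.44 ÷ 1.22141 = GBP 2,418,942.40
Profit = GBP 2,418,942.40 − GBP 2,336,000.00

Profit: GBP 82,942.40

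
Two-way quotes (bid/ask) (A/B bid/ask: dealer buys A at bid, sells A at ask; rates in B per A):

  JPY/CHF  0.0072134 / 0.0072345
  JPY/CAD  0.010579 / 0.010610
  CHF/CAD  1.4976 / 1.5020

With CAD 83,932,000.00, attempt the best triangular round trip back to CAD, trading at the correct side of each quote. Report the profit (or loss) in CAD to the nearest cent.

Net profit: CAD 1,525,077.19

Best loop CAD → JPY → CHF → CAD:
CAD 83,932,000.00 ÷ 0.010610 (buy JPY at ask) = JPY 7,910,650,330
JPY 7,910,650,330 × 0.0072134 (sell JPY at bid) = CHF 57,062,685.09
CHF 57,062,685.09 × 1.4976 (sell CHF at bid) = CAD 85,457,077.19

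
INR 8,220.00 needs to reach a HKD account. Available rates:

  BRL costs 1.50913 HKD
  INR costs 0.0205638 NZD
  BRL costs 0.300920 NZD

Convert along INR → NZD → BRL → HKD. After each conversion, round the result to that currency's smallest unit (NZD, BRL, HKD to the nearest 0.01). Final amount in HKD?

INR 8,220.00 × 0.0205638 = NZD 169.03
NZD 169.03 ÷ 0.300920 = BRL 561.71
BRL 561.71 × 1.50913 = HKD 847.69

HKD 847.69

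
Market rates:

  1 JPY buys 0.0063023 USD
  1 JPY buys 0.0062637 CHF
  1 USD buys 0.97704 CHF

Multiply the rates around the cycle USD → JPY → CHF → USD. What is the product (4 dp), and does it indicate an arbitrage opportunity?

1.0172 (arbitrage exists)

Around USD → JPY → CHF → USD: 1 ÷ 0.0063023 × 0.0062637 ÷ 0.97704 = 1.017231
Product > 1; profitable direction is USD → JPY → CHF → USD.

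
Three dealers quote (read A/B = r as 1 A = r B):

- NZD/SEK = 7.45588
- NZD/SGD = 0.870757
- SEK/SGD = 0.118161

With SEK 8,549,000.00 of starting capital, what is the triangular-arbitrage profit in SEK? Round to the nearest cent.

Profit: SEK 100,508.11

Profitable loop is SEK → SGD → NZD → SEK:
SEK 8,549,000.00 × 0.118161 = SGD 1,010,158.39
SGD 1,010,158.39 ÷ 0.870757 = NZD 1,160,092.18
NZD 1,160,092.18 × 7.45588 = SEK 8,649,508.11
Profit = SEK 8,649,508.11 − SEK 8,549,000.00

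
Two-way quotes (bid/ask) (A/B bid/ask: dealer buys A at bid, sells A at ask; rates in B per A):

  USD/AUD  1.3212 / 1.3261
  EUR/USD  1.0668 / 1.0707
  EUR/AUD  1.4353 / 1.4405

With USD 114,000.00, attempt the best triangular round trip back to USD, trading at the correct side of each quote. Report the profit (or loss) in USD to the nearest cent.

Net profit: USD 1,240.06

Best loop USD → EUR → AUD → USD:
USD 114,000.00 ÷ 1.0707 (buy EUR at ask) = EUR 106,472.40
EUR 106,472.40 × 1.4353 (sell EUR at bid) = AUD 152,819.84
AUD 152,819.84 ÷ 1.3261 (buy USD at ask) = USD 115,240.06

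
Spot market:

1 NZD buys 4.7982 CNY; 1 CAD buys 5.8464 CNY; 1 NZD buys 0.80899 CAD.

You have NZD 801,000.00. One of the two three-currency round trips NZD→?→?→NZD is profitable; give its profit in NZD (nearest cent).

Profit: NZD 11,604.43

Profitable loop is NZD → CNY → CAD → NZD:
NZD 801,000.00 × 4.7982 = CNY 3,843,358.20
CNY 3,843,358.20 ÷ 5.8464 = CAD 657,388.85
CAD 657,388.85 ÷ 0.80899 = NZD 812,604.43
Profit = NZD 812,604.43 − NZD 801,000.00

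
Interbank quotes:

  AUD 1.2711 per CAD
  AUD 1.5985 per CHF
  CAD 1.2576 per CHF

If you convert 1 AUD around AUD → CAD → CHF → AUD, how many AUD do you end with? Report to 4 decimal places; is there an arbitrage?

1.0000 (no arbitrage)

Around AUD → CAD → CHF → AUD: 1 ÷ 1.2711 ÷ 1.2576 × 1.5985 = 0.999978
Product ≈ 1 (deviation 0.002%, within rounding noise).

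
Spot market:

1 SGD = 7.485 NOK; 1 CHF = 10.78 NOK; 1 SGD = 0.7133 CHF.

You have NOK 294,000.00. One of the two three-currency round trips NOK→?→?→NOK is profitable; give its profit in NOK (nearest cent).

Profit: NOK 8,027.52

Profitable loop is NOK → SGD → CHF → NOK:
NOK 294,000.00 ÷ 7.485 = SGD 39,278.56
SGD 39,278.56 × 0.7133 = CHF 28,017.39
CHF 28,017.39 × 10.78 = NOK 302,027.52
Profit = NOK 302,027.52 − NOK 294,000.00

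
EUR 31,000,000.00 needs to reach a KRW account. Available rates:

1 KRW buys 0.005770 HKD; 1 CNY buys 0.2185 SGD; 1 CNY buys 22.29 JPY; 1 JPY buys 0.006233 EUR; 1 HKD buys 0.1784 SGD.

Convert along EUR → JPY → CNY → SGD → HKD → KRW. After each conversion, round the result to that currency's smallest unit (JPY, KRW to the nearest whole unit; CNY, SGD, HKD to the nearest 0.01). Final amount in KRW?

EUR 31,000,000.00 ÷ 0.006233 = JPY 4,973,527,996
JPY 4,973,527,996 ÷ 22.29 = CNY 223,128,218.75
CNY 223,128,218.75 × 0.2185 = SGD 48,753,515.80
SGD 48,753,515.80 ÷ 0.1784 = HKD 273,282,039.24
HKD 273,282,039.24 ÷ 0.005770 = KRW 47,362,571,792

KRW 47,362,571,792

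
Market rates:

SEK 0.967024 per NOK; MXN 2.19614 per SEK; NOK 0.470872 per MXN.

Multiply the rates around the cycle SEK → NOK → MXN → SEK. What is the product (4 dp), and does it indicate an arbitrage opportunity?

Around SEK → NOK → MXN → SEK: 1 ÷ 0.967024 ÷ 0.470872 ÷ 2.19614 = 1.000000
Product ≈ 1 (deviation 0.000%, within rounding noise).

1.0000 (no arbitrage)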